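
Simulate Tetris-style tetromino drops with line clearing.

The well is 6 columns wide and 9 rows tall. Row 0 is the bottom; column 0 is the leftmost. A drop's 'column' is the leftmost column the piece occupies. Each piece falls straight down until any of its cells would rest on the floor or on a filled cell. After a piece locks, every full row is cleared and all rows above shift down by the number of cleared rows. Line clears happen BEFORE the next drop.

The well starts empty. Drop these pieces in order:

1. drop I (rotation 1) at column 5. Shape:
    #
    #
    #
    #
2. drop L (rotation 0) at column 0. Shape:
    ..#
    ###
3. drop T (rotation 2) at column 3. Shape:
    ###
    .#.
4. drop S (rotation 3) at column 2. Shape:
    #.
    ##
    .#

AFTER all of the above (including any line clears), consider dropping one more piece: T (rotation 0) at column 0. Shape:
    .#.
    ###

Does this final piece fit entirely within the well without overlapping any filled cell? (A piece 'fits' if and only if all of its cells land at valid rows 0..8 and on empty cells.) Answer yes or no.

Answer: no

Derivation:
Drop 1: I rot1 at col 5 lands with bottom-row=0; cleared 0 line(s) (total 0); column heights now [0 0 0 0 0 4], max=4
Drop 2: L rot0 at col 0 lands with bottom-row=0; cleared 0 line(s) (total 0); column heights now [1 1 2 0 0 4], max=4
Drop 3: T rot2 at col 3 lands with bottom-row=3; cleared 0 line(s) (total 0); column heights now [1 1 2 5 5 5], max=5
Drop 4: S rot3 at col 2 lands with bottom-row=5; cleared 0 line(s) (total 0); column heights now [1 1 8 7 5 5], max=8
Test piece T rot0 at col 0 (width 3): heights before test = [1 1 8 7 5 5]; fits = False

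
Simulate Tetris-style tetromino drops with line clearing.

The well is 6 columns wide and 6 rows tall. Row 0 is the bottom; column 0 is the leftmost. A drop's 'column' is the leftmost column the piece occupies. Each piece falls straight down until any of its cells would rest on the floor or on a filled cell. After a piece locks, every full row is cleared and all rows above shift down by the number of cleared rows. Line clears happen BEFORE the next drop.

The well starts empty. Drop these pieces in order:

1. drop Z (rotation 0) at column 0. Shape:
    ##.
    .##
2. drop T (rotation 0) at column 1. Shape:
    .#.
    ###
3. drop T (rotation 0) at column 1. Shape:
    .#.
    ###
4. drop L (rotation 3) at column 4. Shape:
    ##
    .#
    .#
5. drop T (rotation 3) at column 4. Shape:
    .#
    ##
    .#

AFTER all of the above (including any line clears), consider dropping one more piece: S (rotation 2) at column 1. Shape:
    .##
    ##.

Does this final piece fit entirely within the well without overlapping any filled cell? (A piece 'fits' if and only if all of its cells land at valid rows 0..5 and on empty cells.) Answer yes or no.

Drop 1: Z rot0 at col 0 lands with bottom-row=0; cleared 0 line(s) (total 0); column heights now [2 2 1 0 0 0], max=2
Drop 2: T rot0 at col 1 lands with bottom-row=2; cleared 0 line(s) (total 0); column heights now [2 3 4 3 0 0], max=4
Drop 3: T rot0 at col 1 lands with bottom-row=4; cleared 0 line(s) (total 0); column heights now [2 5 6 5 0 0], max=6
Drop 4: L rot3 at col 4 lands with bottom-row=0; cleared 0 line(s) (total 0); column heights now [2 5 6 5 3 3], max=6
Drop 5: T rot3 at col 4 lands with bottom-row=3; cleared 0 line(s) (total 0); column heights now [2 5 6 5 5 6], max=6
Test piece S rot2 at col 1 (width 3): heights before test = [2 5 6 5 5 6]; fits = False

Answer: no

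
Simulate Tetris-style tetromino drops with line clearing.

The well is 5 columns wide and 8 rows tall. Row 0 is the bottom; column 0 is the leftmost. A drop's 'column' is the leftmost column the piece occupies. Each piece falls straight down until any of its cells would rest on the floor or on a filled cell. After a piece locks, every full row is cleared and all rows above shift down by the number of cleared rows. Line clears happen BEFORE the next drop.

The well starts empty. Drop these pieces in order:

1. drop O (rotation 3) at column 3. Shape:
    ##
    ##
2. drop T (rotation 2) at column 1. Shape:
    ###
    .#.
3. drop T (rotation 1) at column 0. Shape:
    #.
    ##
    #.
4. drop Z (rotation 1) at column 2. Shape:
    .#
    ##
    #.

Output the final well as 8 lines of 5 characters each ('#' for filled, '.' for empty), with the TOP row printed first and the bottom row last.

Drop 1: O rot3 at col 3 lands with bottom-row=0; cleared 0 line(s) (total 0); column heights now [0 0 0 2 2], max=2
Drop 2: T rot2 at col 1 lands with bottom-row=1; cleared 0 line(s) (total 0); column heights now [0 3 3 3 2], max=3
Drop 3: T rot1 at col 0 lands with bottom-row=2; cleared 0 line(s) (total 0); column heights now [5 4 3 3 2], max=5
Drop 4: Z rot1 at col 2 lands with bottom-row=3; cleared 0 line(s) (total 0); column heights now [5 4 5 6 2], max=6

Answer: .....
.....
...#.
#.##.
###..
####.
..###
...##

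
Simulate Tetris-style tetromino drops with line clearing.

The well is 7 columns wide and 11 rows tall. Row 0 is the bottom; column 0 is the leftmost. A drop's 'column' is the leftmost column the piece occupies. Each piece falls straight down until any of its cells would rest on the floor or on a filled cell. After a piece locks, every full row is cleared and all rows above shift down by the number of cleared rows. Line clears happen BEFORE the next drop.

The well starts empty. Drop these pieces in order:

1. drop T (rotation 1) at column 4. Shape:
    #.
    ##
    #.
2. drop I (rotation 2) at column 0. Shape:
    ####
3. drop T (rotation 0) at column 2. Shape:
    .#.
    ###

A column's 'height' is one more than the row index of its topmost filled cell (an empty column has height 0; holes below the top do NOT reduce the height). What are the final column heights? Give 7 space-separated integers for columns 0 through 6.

Answer: 1 1 4 5 4 2 0

Derivation:
Drop 1: T rot1 at col 4 lands with bottom-row=0; cleared 0 line(s) (total 0); column heights now [0 0 0 0 3 2 0], max=3
Drop 2: I rot2 at col 0 lands with bottom-row=0; cleared 0 line(s) (total 0); column heights now [1 1 1 1 3 2 0], max=3
Drop 3: T rot0 at col 2 lands with bottom-row=3; cleared 0 line(s) (total 0); column heights now [1 1 4 5 4 2 0], max=5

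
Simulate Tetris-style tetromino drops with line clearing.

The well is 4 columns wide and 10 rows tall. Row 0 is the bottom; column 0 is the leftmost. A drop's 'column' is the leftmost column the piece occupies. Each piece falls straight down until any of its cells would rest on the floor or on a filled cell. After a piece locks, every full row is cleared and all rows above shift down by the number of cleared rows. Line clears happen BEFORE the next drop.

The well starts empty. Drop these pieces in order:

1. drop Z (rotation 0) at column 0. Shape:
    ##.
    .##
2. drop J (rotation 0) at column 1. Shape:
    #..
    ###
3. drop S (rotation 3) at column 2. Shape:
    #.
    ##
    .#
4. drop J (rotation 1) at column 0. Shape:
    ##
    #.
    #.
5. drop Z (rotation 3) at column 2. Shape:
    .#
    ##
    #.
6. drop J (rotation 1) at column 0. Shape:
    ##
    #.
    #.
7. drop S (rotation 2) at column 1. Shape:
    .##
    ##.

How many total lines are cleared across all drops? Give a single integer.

Drop 1: Z rot0 at col 0 lands with bottom-row=0; cleared 0 line(s) (total 0); column heights now [2 2 1 0], max=2
Drop 2: J rot0 at col 1 lands with bottom-row=2; cleared 0 line(s) (total 0); column heights now [2 4 3 3], max=4
Drop 3: S rot3 at col 2 lands with bottom-row=3; cleared 0 line(s) (total 0); column heights now [2 4 6 5], max=6
Drop 4: J rot1 at col 0 lands with bottom-row=2; cleared 2 line(s) (total 2); column heights now [3 3 4 3], max=4
Drop 5: Z rot3 at col 2 lands with bottom-row=4; cleared 0 line(s) (total 2); column heights now [3 3 6 7], max=7
Drop 6: J rot1 at col 0 lands with bottom-row=3; cleared 1 line(s) (total 3); column heights now [5 3 5 6], max=6
Drop 7: S rot2 at col 1 lands with bottom-row=5; cleared 0 line(s) (total 3); column heights now [5 6 7 7], max=7

Answer: 3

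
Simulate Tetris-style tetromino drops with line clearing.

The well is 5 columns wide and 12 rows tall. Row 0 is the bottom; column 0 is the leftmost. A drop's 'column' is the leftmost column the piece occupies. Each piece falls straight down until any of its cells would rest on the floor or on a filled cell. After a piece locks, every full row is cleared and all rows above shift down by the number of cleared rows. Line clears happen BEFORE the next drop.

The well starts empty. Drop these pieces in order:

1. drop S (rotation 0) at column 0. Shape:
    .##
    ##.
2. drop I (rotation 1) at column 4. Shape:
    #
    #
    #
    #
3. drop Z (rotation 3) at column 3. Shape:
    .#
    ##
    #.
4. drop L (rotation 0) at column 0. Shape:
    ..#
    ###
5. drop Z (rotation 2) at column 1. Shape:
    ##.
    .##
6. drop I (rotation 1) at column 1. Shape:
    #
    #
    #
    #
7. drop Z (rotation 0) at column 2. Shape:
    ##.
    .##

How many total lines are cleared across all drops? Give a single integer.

Drop 1: S rot0 at col 0 lands with bottom-row=0; cleared 0 line(s) (total 0); column heights now [1 2 2 0 0], max=2
Drop 2: I rot1 at col 4 lands with bottom-row=0; cleared 0 line(s) (total 0); column heights now [1 2 2 0 4], max=4
Drop 3: Z rot3 at col 3 lands with bottom-row=3; cleared 0 line(s) (total 0); column heights now [1 2 2 5 6], max=6
Drop 4: L rot0 at col 0 lands with bottom-row=2; cleared 0 line(s) (total 0); column heights now [3 3 4 5 6], max=6
Drop 5: Z rot2 at col 1 lands with bottom-row=5; cleared 0 line(s) (total 0); column heights now [3 7 7 6 6], max=7
Drop 6: I rot1 at col 1 lands with bottom-row=7; cleared 0 line(s) (total 0); column heights now [3 11 7 6 6], max=11
Drop 7: Z rot0 at col 2 lands with bottom-row=6; cleared 0 line(s) (total 0); column heights now [3 11 8 8 7], max=11

Answer: 0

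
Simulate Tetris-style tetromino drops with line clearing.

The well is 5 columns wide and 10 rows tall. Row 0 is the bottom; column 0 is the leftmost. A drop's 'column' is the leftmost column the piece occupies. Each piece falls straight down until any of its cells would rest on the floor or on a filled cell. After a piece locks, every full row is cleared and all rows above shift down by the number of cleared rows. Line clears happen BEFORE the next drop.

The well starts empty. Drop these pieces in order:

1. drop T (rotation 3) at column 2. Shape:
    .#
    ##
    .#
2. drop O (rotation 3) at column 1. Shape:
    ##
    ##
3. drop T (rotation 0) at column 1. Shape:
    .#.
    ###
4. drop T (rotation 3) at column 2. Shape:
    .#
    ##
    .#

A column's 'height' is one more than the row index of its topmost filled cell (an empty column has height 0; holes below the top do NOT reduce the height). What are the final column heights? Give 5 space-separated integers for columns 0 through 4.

Drop 1: T rot3 at col 2 lands with bottom-row=0; cleared 0 line(s) (total 0); column heights now [0 0 2 3 0], max=3
Drop 2: O rot3 at col 1 lands with bottom-row=2; cleared 0 line(s) (total 0); column heights now [0 4 4 3 0], max=4
Drop 3: T rot0 at col 1 lands with bottom-row=4; cleared 0 line(s) (total 0); column heights now [0 5 6 5 0], max=6
Drop 4: T rot3 at col 2 lands with bottom-row=5; cleared 0 line(s) (total 0); column heights now [0 5 7 8 0], max=8

Answer: 0 5 7 8 0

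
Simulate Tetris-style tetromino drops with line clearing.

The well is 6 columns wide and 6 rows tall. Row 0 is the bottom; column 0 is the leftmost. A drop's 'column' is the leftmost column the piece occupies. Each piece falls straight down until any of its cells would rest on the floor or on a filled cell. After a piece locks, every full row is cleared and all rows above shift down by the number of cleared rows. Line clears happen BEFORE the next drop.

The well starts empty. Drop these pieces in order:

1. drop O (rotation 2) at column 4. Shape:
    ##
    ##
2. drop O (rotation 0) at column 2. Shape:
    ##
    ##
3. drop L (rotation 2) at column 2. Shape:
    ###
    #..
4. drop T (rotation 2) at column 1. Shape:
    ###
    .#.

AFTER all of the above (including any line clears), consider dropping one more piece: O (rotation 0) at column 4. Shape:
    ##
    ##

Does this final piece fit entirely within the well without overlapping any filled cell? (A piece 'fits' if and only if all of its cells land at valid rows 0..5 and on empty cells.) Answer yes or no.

Answer: yes

Derivation:
Drop 1: O rot2 at col 4 lands with bottom-row=0; cleared 0 line(s) (total 0); column heights now [0 0 0 0 2 2], max=2
Drop 2: O rot0 at col 2 lands with bottom-row=0; cleared 0 line(s) (total 0); column heights now [0 0 2 2 2 2], max=2
Drop 3: L rot2 at col 2 lands with bottom-row=2; cleared 0 line(s) (total 0); column heights now [0 0 4 4 4 2], max=4
Drop 4: T rot2 at col 1 lands with bottom-row=4; cleared 0 line(s) (total 0); column heights now [0 6 6 6 4 2], max=6
Test piece O rot0 at col 4 (width 2): heights before test = [0 6 6 6 4 2]; fits = True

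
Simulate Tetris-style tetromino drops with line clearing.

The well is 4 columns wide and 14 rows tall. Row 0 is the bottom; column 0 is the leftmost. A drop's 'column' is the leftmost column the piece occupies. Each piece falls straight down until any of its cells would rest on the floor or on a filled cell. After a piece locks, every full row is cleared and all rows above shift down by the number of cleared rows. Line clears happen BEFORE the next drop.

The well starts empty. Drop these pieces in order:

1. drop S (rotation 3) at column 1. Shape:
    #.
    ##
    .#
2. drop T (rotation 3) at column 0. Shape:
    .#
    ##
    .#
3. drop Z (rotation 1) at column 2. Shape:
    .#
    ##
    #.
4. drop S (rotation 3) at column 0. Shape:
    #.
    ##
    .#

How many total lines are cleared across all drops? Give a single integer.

Drop 1: S rot3 at col 1 lands with bottom-row=0; cleared 0 line(s) (total 0); column heights now [0 3 2 0], max=3
Drop 2: T rot3 at col 0 lands with bottom-row=3; cleared 0 line(s) (total 0); column heights now [5 6 2 0], max=6
Drop 3: Z rot1 at col 2 lands with bottom-row=2; cleared 0 line(s) (total 0); column heights now [5 6 4 5], max=6
Drop 4: S rot3 at col 0 lands with bottom-row=6; cleared 0 line(s) (total 0); column heights now [9 8 4 5], max=9

Answer: 0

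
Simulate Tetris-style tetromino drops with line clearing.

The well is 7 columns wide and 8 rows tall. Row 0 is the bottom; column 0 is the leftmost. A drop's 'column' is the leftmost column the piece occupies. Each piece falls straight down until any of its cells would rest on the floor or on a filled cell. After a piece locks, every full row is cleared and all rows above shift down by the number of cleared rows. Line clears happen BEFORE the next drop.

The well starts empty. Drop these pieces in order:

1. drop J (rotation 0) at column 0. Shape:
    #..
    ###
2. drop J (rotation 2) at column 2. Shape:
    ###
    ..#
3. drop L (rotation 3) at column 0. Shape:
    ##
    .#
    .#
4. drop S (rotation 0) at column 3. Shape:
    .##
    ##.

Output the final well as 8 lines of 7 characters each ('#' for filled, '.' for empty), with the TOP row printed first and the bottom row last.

Answer: .......
.......
.......
.......
##..##.
.#.##..
#####..
###.#..

Derivation:
Drop 1: J rot0 at col 0 lands with bottom-row=0; cleared 0 line(s) (total 0); column heights now [2 1 1 0 0 0 0], max=2
Drop 2: J rot2 at col 2 lands with bottom-row=0; cleared 0 line(s) (total 0); column heights now [2 1 2 2 2 0 0], max=2
Drop 3: L rot3 at col 0 lands with bottom-row=1; cleared 0 line(s) (total 0); column heights now [4 4 2 2 2 0 0], max=4
Drop 4: S rot0 at col 3 lands with bottom-row=2; cleared 0 line(s) (total 0); column heights now [4 4 2 3 4 4 0], max=4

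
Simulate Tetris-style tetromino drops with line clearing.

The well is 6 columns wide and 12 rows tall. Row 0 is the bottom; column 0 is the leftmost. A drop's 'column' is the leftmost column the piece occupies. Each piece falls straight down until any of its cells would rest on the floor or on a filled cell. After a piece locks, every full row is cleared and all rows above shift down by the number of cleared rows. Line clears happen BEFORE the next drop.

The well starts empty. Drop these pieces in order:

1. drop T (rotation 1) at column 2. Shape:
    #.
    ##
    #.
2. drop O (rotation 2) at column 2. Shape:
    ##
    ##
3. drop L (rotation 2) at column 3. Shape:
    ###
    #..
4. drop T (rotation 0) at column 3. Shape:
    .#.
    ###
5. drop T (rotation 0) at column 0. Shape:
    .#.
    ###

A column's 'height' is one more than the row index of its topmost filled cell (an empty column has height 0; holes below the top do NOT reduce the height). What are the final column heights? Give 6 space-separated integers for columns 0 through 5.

Answer: 6 7 6 8 9 8

Derivation:
Drop 1: T rot1 at col 2 lands with bottom-row=0; cleared 0 line(s) (total 0); column heights now [0 0 3 2 0 0], max=3
Drop 2: O rot2 at col 2 lands with bottom-row=3; cleared 0 line(s) (total 0); column heights now [0 0 5 5 0 0], max=5
Drop 3: L rot2 at col 3 lands with bottom-row=5; cleared 0 line(s) (total 0); column heights now [0 0 5 7 7 7], max=7
Drop 4: T rot0 at col 3 lands with bottom-row=7; cleared 0 line(s) (total 0); column heights now [0 0 5 8 9 8], max=9
Drop 5: T rot0 at col 0 lands with bottom-row=5; cleared 0 line(s) (total 0); column heights now [6 7 6 8 9 8], max=9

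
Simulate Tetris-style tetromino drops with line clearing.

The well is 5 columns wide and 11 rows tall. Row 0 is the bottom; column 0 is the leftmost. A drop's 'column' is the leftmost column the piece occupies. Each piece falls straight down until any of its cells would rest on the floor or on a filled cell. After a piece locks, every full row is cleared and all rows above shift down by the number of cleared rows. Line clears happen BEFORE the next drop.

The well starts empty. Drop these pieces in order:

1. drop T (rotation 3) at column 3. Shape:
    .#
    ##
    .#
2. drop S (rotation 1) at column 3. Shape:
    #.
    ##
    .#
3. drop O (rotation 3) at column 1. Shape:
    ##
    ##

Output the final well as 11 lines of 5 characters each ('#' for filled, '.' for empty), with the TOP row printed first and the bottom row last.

Answer: .....
.....
.....
.....
.....
...#.
...##
....#
....#
.####
.##.#

Derivation:
Drop 1: T rot3 at col 3 lands with bottom-row=0; cleared 0 line(s) (total 0); column heights now [0 0 0 2 3], max=3
Drop 2: S rot1 at col 3 lands with bottom-row=3; cleared 0 line(s) (total 0); column heights now [0 0 0 6 5], max=6
Drop 3: O rot3 at col 1 lands with bottom-row=0; cleared 0 line(s) (total 0); column heights now [0 2 2 6 5], max=6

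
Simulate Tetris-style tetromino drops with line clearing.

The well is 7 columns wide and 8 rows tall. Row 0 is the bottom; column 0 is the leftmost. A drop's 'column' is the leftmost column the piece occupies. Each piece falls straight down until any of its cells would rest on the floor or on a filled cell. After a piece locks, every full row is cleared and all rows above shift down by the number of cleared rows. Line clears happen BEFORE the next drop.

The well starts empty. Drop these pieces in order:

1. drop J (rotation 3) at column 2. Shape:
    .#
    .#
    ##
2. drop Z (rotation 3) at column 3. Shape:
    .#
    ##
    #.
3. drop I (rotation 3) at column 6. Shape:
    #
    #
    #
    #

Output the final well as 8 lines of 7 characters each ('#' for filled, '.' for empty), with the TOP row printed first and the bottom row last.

Drop 1: J rot3 at col 2 lands with bottom-row=0; cleared 0 line(s) (total 0); column heights now [0 0 1 3 0 0 0], max=3
Drop 2: Z rot3 at col 3 lands with bottom-row=3; cleared 0 line(s) (total 0); column heights now [0 0 1 5 6 0 0], max=6
Drop 3: I rot3 at col 6 lands with bottom-row=0; cleared 0 line(s) (total 0); column heights now [0 0 1 5 6 0 4], max=6

Answer: .......
.......
....#..
...##..
...#..#
...#..#
...#..#
..##..#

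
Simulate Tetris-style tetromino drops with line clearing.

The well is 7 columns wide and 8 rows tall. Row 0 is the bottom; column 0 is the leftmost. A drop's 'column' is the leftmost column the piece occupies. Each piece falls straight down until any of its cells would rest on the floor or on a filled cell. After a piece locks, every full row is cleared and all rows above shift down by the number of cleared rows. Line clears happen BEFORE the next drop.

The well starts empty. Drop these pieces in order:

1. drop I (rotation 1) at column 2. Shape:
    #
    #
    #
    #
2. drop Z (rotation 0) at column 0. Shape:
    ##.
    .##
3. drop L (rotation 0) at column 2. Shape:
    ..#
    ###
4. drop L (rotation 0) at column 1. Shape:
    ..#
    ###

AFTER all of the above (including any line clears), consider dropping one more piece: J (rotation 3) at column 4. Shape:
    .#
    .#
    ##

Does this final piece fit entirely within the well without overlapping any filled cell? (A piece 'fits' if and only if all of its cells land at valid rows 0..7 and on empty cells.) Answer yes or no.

Drop 1: I rot1 at col 2 lands with bottom-row=0; cleared 0 line(s) (total 0); column heights now [0 0 4 0 0 0 0], max=4
Drop 2: Z rot0 at col 0 lands with bottom-row=4; cleared 0 line(s) (total 0); column heights now [6 6 5 0 0 0 0], max=6
Drop 3: L rot0 at col 2 lands with bottom-row=5; cleared 0 line(s) (total 0); column heights now [6 6 6 6 7 0 0], max=7
Drop 4: L rot0 at col 1 lands with bottom-row=6; cleared 0 line(s) (total 0); column heights now [6 7 7 8 7 0 0], max=8
Test piece J rot3 at col 4 (width 2): heights before test = [6 7 7 8 7 0 0]; fits = False

Answer: no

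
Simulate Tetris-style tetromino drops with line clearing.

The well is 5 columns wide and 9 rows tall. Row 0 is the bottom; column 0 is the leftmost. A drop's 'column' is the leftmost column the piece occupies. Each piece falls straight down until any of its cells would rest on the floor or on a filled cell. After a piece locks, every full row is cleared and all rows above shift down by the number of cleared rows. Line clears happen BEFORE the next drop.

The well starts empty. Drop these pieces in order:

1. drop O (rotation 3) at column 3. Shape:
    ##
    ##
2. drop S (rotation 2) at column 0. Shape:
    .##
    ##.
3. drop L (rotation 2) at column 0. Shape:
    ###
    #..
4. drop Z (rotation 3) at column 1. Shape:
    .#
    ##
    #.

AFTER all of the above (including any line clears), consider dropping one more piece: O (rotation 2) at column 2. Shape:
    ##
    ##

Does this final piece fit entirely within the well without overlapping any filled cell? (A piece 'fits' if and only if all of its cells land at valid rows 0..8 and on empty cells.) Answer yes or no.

Drop 1: O rot3 at col 3 lands with bottom-row=0; cleared 0 line(s) (total 0); column heights now [0 0 0 2 2], max=2
Drop 2: S rot2 at col 0 lands with bottom-row=0; cleared 0 line(s) (total 0); column heights now [1 2 2 2 2], max=2
Drop 3: L rot2 at col 0 lands with bottom-row=1; cleared 1 line(s) (total 1); column heights now [2 2 2 1 1], max=2
Drop 4: Z rot3 at col 1 lands with bottom-row=2; cleared 0 line(s) (total 1); column heights now [2 4 5 1 1], max=5
Test piece O rot2 at col 2 (width 2): heights before test = [2 4 5 1 1]; fits = True

Answer: yes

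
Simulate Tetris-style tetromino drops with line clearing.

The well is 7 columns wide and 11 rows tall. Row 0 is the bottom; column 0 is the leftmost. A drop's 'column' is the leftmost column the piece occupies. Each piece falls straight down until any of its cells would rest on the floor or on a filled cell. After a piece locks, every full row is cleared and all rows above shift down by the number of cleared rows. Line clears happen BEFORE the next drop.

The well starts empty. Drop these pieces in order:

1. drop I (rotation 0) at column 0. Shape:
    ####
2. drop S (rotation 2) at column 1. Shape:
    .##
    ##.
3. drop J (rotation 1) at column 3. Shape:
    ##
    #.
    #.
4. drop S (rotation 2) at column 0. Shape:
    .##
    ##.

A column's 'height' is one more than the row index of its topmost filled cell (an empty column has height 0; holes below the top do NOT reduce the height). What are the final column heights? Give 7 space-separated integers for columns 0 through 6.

Answer: 3 4 4 6 6 0 0

Derivation:
Drop 1: I rot0 at col 0 lands with bottom-row=0; cleared 0 line(s) (total 0); column heights now [1 1 1 1 0 0 0], max=1
Drop 2: S rot2 at col 1 lands with bottom-row=1; cleared 0 line(s) (total 0); column heights now [1 2 3 3 0 0 0], max=3
Drop 3: J rot1 at col 3 lands with bottom-row=3; cleared 0 line(s) (total 0); column heights now [1 2 3 6 6 0 0], max=6
Drop 4: S rot2 at col 0 lands with bottom-row=2; cleared 0 line(s) (total 0); column heights now [3 4 4 6 6 0 0], max=6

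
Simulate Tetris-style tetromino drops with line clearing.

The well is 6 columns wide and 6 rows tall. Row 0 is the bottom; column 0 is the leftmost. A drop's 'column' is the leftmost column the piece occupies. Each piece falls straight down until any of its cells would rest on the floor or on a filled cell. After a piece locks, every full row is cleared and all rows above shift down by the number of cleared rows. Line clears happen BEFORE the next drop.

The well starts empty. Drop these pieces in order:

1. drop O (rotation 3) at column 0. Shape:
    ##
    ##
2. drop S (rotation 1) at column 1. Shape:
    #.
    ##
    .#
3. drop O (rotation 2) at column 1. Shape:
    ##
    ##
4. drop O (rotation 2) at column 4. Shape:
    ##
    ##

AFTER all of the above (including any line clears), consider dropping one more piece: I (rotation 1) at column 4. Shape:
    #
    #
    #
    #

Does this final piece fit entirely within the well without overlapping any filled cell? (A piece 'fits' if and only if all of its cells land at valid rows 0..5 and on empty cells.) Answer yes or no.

Answer: yes

Derivation:
Drop 1: O rot3 at col 0 lands with bottom-row=0; cleared 0 line(s) (total 0); column heights now [2 2 0 0 0 0], max=2
Drop 2: S rot1 at col 1 lands with bottom-row=1; cleared 0 line(s) (total 0); column heights now [2 4 3 0 0 0], max=4
Drop 3: O rot2 at col 1 lands with bottom-row=4; cleared 0 line(s) (total 0); column heights now [2 6 6 0 0 0], max=6
Drop 4: O rot2 at col 4 lands with bottom-row=0; cleared 0 line(s) (total 0); column heights now [2 6 6 0 2 2], max=6
Test piece I rot1 at col 4 (width 1): heights before test = [2 6 6 0 2 2]; fits = True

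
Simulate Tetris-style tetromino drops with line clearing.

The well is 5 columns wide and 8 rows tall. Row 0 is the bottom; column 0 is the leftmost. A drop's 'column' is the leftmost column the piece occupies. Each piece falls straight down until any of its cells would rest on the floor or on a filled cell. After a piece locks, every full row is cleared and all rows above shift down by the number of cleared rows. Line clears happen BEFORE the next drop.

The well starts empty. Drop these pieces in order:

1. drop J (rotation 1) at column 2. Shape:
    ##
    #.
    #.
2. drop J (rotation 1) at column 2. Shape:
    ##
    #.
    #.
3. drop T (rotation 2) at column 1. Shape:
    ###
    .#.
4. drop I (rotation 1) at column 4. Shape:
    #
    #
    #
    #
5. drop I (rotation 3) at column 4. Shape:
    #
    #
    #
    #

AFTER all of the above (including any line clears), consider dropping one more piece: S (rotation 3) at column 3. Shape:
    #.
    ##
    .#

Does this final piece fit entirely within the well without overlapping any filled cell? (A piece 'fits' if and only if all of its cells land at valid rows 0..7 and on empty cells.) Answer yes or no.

Answer: no

Derivation:
Drop 1: J rot1 at col 2 lands with bottom-row=0; cleared 0 line(s) (total 0); column heights now [0 0 3 3 0], max=3
Drop 2: J rot1 at col 2 lands with bottom-row=3; cleared 0 line(s) (total 0); column heights now [0 0 6 6 0], max=6
Drop 3: T rot2 at col 1 lands with bottom-row=6; cleared 0 line(s) (total 0); column heights now [0 8 8 8 0], max=8
Drop 4: I rot1 at col 4 lands with bottom-row=0; cleared 0 line(s) (total 0); column heights now [0 8 8 8 4], max=8
Drop 5: I rot3 at col 4 lands with bottom-row=4; cleared 0 line(s) (total 0); column heights now [0 8 8 8 8], max=8
Test piece S rot3 at col 3 (width 2): heights before test = [0 8 8 8 8]; fits = False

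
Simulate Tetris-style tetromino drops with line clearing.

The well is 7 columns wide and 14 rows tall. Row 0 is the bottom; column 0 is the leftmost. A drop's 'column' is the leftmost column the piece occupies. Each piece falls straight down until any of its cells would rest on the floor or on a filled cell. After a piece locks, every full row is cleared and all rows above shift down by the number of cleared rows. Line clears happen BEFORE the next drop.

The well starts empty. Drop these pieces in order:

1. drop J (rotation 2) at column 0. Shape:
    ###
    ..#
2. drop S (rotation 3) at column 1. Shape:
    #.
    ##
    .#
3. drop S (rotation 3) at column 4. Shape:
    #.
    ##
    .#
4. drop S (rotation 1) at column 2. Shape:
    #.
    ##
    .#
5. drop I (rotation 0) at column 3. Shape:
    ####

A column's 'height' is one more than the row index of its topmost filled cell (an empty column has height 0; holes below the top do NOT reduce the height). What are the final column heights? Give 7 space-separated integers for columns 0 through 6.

Answer: 2 5 6 6 6 6 6

Derivation:
Drop 1: J rot2 at col 0 lands with bottom-row=0; cleared 0 line(s) (total 0); column heights now [2 2 2 0 0 0 0], max=2
Drop 2: S rot3 at col 1 lands with bottom-row=2; cleared 0 line(s) (total 0); column heights now [2 5 4 0 0 0 0], max=5
Drop 3: S rot3 at col 4 lands with bottom-row=0; cleared 0 line(s) (total 0); column heights now [2 5 4 0 3 2 0], max=5
Drop 4: S rot1 at col 2 lands with bottom-row=3; cleared 0 line(s) (total 0); column heights now [2 5 6 5 3 2 0], max=6
Drop 5: I rot0 at col 3 lands with bottom-row=5; cleared 0 line(s) (total 0); column heights now [2 5 6 6 6 6 6], max=6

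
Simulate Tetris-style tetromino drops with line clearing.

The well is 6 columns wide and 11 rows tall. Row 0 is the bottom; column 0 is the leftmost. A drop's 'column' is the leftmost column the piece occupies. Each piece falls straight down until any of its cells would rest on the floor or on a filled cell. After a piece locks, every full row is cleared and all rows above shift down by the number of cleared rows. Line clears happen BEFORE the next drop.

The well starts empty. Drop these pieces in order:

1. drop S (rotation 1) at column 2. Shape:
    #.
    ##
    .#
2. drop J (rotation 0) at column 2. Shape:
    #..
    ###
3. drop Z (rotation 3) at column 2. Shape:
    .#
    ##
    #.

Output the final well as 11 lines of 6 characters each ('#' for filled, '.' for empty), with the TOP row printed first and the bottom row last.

Drop 1: S rot1 at col 2 lands with bottom-row=0; cleared 0 line(s) (total 0); column heights now [0 0 3 2 0 0], max=3
Drop 2: J rot0 at col 2 lands with bottom-row=3; cleared 0 line(s) (total 0); column heights now [0 0 5 4 4 0], max=5
Drop 3: Z rot3 at col 2 lands with bottom-row=5; cleared 0 line(s) (total 0); column heights now [0 0 7 8 4 0], max=8

Answer: ......
......
......
...#..
..##..
..#...
..#...
..###.
..#...
..##..
...#..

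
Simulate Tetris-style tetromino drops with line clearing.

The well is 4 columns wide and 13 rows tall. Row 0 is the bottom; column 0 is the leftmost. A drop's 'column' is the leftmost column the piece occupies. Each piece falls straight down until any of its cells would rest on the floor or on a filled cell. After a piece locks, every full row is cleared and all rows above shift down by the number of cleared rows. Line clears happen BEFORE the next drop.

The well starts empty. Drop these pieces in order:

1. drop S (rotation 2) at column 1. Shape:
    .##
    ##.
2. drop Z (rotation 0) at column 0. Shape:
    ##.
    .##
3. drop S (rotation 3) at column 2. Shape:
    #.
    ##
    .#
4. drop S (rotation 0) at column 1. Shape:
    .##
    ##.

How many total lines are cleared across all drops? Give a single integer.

Answer: 1

Derivation:
Drop 1: S rot2 at col 1 lands with bottom-row=0; cleared 0 line(s) (total 0); column heights now [0 1 2 2], max=2
Drop 2: Z rot0 at col 0 lands with bottom-row=2; cleared 0 line(s) (total 0); column heights now [4 4 3 2], max=4
Drop 3: S rot3 at col 2 lands with bottom-row=2; cleared 1 line(s) (total 1); column heights now [0 3 4 3], max=4
Drop 4: S rot0 at col 1 lands with bottom-row=4; cleared 0 line(s) (total 1); column heights now [0 5 6 6], max=6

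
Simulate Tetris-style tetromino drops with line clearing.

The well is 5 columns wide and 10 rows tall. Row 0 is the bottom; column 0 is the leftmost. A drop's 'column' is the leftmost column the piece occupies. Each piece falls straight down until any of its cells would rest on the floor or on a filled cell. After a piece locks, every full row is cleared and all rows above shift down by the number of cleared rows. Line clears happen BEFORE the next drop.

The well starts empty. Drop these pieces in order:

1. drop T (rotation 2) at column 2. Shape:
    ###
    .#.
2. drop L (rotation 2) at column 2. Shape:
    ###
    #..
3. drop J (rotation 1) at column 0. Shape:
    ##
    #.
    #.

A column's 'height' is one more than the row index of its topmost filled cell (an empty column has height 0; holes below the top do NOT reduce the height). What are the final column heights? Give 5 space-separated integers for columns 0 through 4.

Answer: 3 3 4 4 4

Derivation:
Drop 1: T rot2 at col 2 lands with bottom-row=0; cleared 0 line(s) (total 0); column heights now [0 0 2 2 2], max=2
Drop 2: L rot2 at col 2 lands with bottom-row=2; cleared 0 line(s) (total 0); column heights now [0 0 4 4 4], max=4
Drop 3: J rot1 at col 0 lands with bottom-row=0; cleared 0 line(s) (total 0); column heights now [3 3 4 4 4], max=4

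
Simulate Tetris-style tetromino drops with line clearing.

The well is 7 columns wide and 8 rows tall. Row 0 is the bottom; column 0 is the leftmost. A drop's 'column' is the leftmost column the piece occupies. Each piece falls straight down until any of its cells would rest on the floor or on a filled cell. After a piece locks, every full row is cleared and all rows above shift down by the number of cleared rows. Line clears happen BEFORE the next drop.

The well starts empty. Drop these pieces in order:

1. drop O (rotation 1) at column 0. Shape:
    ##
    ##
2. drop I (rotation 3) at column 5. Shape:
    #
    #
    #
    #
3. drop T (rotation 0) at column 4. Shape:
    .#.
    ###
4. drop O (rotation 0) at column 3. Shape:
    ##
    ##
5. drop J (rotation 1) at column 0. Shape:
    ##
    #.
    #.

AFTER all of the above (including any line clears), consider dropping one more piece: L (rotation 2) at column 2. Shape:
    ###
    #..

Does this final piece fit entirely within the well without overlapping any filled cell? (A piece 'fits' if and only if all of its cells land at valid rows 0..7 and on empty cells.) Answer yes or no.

Answer: yes

Derivation:
Drop 1: O rot1 at col 0 lands with bottom-row=0; cleared 0 line(s) (total 0); column heights now [2 2 0 0 0 0 0], max=2
Drop 2: I rot3 at col 5 lands with bottom-row=0; cleared 0 line(s) (total 0); column heights now [2 2 0 0 0 4 0], max=4
Drop 3: T rot0 at col 4 lands with bottom-row=4; cleared 0 line(s) (total 0); column heights now [2 2 0 0 5 6 5], max=6
Drop 4: O rot0 at col 3 lands with bottom-row=5; cleared 0 line(s) (total 0); column heights now [2 2 0 7 7 6 5], max=7
Drop 5: J rot1 at col 0 lands with bottom-row=2; cleared 0 line(s) (total 0); column heights now [5 5 0 7 7 6 5], max=7
Test piece L rot2 at col 2 (width 3): heights before test = [5 5 0 7 7 6 5]; fits = True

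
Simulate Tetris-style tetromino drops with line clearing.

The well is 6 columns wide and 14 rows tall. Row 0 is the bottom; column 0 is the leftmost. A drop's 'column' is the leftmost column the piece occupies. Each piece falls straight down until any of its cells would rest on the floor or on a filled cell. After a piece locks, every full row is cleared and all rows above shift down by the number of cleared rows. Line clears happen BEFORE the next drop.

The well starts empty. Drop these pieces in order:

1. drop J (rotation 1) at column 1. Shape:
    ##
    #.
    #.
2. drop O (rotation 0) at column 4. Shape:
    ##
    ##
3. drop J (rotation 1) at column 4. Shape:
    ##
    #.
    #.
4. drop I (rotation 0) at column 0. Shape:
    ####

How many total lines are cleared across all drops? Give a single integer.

Answer: 0

Derivation:
Drop 1: J rot1 at col 1 lands with bottom-row=0; cleared 0 line(s) (total 0); column heights now [0 3 3 0 0 0], max=3
Drop 2: O rot0 at col 4 lands with bottom-row=0; cleared 0 line(s) (total 0); column heights now [0 3 3 0 2 2], max=3
Drop 3: J rot1 at col 4 lands with bottom-row=2; cleared 0 line(s) (total 0); column heights now [0 3 3 0 5 5], max=5
Drop 4: I rot0 at col 0 lands with bottom-row=3; cleared 0 line(s) (total 0); column heights now [4 4 4 4 5 5], max=5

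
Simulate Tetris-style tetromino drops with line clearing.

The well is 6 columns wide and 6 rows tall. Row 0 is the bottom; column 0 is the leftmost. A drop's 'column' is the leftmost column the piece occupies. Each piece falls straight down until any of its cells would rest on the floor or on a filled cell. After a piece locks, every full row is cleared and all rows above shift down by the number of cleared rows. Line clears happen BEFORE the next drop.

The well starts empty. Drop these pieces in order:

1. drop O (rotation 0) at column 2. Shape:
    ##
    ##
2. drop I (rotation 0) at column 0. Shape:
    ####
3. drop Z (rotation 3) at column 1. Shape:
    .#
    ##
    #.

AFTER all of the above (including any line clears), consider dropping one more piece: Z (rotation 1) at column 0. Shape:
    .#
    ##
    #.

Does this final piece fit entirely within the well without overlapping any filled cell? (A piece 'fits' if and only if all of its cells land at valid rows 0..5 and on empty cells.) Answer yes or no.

Answer: no

Derivation:
Drop 1: O rot0 at col 2 lands with bottom-row=0; cleared 0 line(s) (total 0); column heights now [0 0 2 2 0 0], max=2
Drop 2: I rot0 at col 0 lands with bottom-row=2; cleared 0 line(s) (total 0); column heights now [3 3 3 3 0 0], max=3
Drop 3: Z rot3 at col 1 lands with bottom-row=3; cleared 0 line(s) (total 0); column heights now [3 5 6 3 0 0], max=6
Test piece Z rot1 at col 0 (width 2): heights before test = [3 5 6 3 0 0]; fits = False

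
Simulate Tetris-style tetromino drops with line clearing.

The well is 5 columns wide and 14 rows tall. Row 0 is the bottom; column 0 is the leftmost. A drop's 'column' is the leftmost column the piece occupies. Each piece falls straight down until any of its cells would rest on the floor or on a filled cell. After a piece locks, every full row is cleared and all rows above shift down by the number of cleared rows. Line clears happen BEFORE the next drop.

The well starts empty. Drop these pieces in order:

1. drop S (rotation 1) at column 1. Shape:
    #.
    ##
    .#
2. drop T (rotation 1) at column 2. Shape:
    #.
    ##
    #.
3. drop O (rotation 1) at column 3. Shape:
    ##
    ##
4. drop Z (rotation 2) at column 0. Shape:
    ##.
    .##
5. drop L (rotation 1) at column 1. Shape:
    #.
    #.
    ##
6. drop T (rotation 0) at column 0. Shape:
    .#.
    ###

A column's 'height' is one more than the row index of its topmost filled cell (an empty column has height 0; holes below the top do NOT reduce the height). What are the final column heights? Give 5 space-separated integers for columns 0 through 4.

Drop 1: S rot1 at col 1 lands with bottom-row=0; cleared 0 line(s) (total 0); column heights now [0 3 2 0 0], max=3
Drop 2: T rot1 at col 2 lands with bottom-row=2; cleared 0 line(s) (total 0); column heights now [0 3 5 4 0], max=5
Drop 3: O rot1 at col 3 lands with bottom-row=4; cleared 0 line(s) (total 0); column heights now [0 3 5 6 6], max=6
Drop 4: Z rot2 at col 0 lands with bottom-row=5; cleared 0 line(s) (total 0); column heights now [7 7 6 6 6], max=7
Drop 5: L rot1 at col 1 lands with bottom-row=7; cleared 0 line(s) (total 0); column heights now [7 10 8 6 6], max=10
Drop 6: T rot0 at col 0 lands with bottom-row=10; cleared 0 line(s) (total 0); column heights now [11 12 11 6 6], max=12

Answer: 11 12 11 6 6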